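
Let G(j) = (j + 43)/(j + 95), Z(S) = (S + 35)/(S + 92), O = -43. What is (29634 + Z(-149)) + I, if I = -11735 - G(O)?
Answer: 17901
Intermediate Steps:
Z(S) = (35 + S)/(92 + S)
G(j) = (43 + j)/(95 + j)
I = -11735 (I = -11735 - (43 - 43)/(95 - 43) = -11735 - 0/52 = -11735 - 1*0 = -11735 + 0 = -11735)
(29634 + Z(-149)) + I = (29634 + (35 - 149)/(92 - 149)) - 11735 = (29634 - 114/(-57)) - 11735 = (29634 - 1/57*(-114)) - 11735 = (29634 + 2) - 11735 = 29636 - 11735 = 17901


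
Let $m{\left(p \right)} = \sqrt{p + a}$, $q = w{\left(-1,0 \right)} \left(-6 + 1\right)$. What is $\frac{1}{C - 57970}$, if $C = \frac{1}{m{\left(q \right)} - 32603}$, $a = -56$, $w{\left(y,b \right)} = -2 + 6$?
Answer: $- \frac{3243133741687}{188004463105068859} + \frac{2 i \sqrt{19}}{3572084798996308321} \approx -1.725 \cdot 10^{-5} + 2.4405 \cdot 10^{-18} i$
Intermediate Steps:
$w{\left(y,b \right)} = 4$
$q = -20$ ($q = 4 \left(-6 + 1\right) = 4 \left(-5\right) = -20$)
$m{\left(p \right)} = \sqrt{-56 + p}$ ($m{\left(p \right)} = \sqrt{p - 56} = \sqrt{-56 + p}$)
$C = \frac{1}{-32603 + 2 i \sqrt{19}}$ ($C = \frac{1}{\sqrt{-56 - 20} - 32603} = \frac{1}{\sqrt{-76} - 32603} = \frac{1}{2 i \sqrt{19} - 32603} = \frac{1}{-32603 + 2 i \sqrt{19}} \approx -3.0672 \cdot 10^{-5} - 8.2 \cdot 10^{-9} i$)
$\frac{1}{C - 57970} = \frac{1}{\left(- \frac{32603}{1062955685} - \frac{2 i \sqrt{19}}{1062955685}\right) - 57970} = \frac{1}{- \frac{61619541092053}{1062955685} - \frac{2 i \sqrt{19}}{1062955685}}$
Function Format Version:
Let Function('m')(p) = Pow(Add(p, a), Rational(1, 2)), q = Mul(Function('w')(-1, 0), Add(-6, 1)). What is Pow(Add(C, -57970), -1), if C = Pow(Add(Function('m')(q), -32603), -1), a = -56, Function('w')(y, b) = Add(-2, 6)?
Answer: Add(Rational(-3243133741687, 188004463105068859), Mul(Rational(2, 3572084798996308321), I, Pow(19, Rational(1, 2)))) ≈ Add(-1.7250e-5, Mul(2.4405e-18, I))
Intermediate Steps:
Function('w')(y, b) = 4
q = -20 (q = Mul(4, Add(-6, 1)) = Mul(4, -5) = -20)
Function('m')(p) = Pow(Add(-56, p), Rational(1, 2)) (Function('m')(p) = Pow(Add(p, -56), Rational(1, 2)) = Pow(Add(-56, p), Rational(1, 2)))
C = Pow(Add(-32603, Mul(2, I, Pow(19, Rational(1, 2)))), -1) (C = Pow(Add(Pow(Add(-56, -20), Rational(1, 2)), -32603), -1) = Pow(Add(Pow(-76, Rational(1, 2)), -32603), -1) = Pow(Add(Mul(2, I, Pow(19, Rational(1, 2))), -32603), -1) = Pow(Add(-32603, Mul(2, I, Pow(19, Rational(1, 2)))), -1) ≈ Add(-3.0672e-5, Mul(-8.20e-9, I)))
Pow(Add(C, -57970), -1) = Pow(Add(Add(Rational(-32603, 1062955685), Mul(Rational(-2, 1062955685), I, Pow(19, Rational(1, 2)))), -57970), -1) = Pow(Add(Rational(-61619541092053, 1062955685), Mul(Rational(-2, 1062955685), I, Pow(19, Rational(1, 2)))), -1)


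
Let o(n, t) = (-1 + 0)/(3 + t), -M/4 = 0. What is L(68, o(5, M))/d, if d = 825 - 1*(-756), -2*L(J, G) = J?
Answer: -2/93 ≈ -0.021505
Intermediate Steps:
M = 0 (M = -4*0 = 0)
o(n, t) = -1/(3 + t)
L(J, G) = -J/2
d = 1581 (d = 825 + 756 = 1581)
L(68, o(5, M))/d = -1/2*68/1581 = -34*1/1581 = -2/93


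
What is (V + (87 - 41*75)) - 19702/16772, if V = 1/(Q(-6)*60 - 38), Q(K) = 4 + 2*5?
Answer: -5025975313/1681393 ≈ -2989.2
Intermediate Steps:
Q(K) = 14 (Q(K) = 4 + 10 = 14)
V = 1/802 (V = 1/(14*60 - 38) = 1/(840 - 38) = 1/802 ≈ 0.0012469)
(V + (87 - 41*75)) - 19702/16772 = (1/802 + (87 - 41*75)) - 19702/16772 = (1/802 + (87 - 3075)) - 19702*1/16772 = (1/802 - 2988) - 9851/8386 = -2396375/802 - 9851/8386 = -5025975313/1681393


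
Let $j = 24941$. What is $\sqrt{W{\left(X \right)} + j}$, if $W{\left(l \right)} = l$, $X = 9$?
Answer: $5 \sqrt{998} \approx 157.96$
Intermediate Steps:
$\sqrt{W{\left(X \right)} + j} = \sqrt{9 + 24941} = \sqrt{24950} = 5 \sqrt{998}$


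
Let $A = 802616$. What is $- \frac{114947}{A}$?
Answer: $- \frac{114947}{802616} \approx -0.14322$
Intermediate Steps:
$- \frac{114947}{A} = - \frac{114947}{802616}$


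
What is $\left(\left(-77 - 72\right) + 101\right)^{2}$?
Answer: $2304$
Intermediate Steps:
$\left(\left(-77 - 72\right) + 101\right)^{2} = \left(-149 + 101\right)^{2} = \left(-48\right)^{2} = 2304$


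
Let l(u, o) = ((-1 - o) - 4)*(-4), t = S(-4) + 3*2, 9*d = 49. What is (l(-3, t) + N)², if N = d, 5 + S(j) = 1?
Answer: 90601/81 ≈ 1118.5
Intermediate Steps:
S(j) = -4 (S(j) = -5 + 1 = -4)
d = 49/9 (d = (⅑)*49 = 49/9 ≈ 5.4444)
t = 2 (t = -4 + 3*2 = -4 + 6 = 2)
l(u, o) = 20 + 4*o (l(u, o) = (-5 - o)*(-4) = 20 + 4*o)
N = 49/9 ≈ 5.4444
(l(-3, t) + N)² = ((20 + 4*2) + 49/9)² = ((20 + 8) + 49/9)² = (28 + 49/9)² = (301/9)² = 90601/81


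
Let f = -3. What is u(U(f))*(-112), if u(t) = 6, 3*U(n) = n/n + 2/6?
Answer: -672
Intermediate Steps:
U(n) = 4/9 (U(n) = (n/n + 2/6)/3 = (1 + 2*(⅙))/3 = (1 + ⅓)/3 = (⅓)*(4/3) = 4/9)
u(U(f))*(-112) = 6*(-112) = -672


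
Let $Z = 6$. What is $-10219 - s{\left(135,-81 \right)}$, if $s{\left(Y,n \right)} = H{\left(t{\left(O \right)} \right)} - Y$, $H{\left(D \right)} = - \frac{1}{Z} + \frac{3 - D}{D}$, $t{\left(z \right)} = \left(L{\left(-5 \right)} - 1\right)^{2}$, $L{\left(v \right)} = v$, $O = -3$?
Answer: $- \frac{120995}{12} \approx -10083.0$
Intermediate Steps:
$t{\left(z \right)} = 36$ ($t{\left(z \right)} = \left(-5 - 1\right)^{2} = \left(-6\right)^{2} = 36$)
$H{\left(D \right)} = - \frac{1}{6} + \frac{3 - D}{D}$
$s{\left(Y,n \right)} = - \frac{13}{12} - Y$ ($s{\left(Y,n \right)} = \left(- \frac{7}{6} + \frac{3}{36}\right) - Y = \left(- \frac{7}{6} + 3 \cdot \frac{1}{36}\right) - Y = \left(- \frac{7}{6} + \frac{1}{12}\right) - Y = - \frac{13}{12} - Y$)
$-10219 - s{\left(135,-81 \right)} = -10219 - \left(- \frac{13}{12} - 135\right) = -10219 - - \frac{1633}{12} = -10219 + \frac{1633}{12} = - \frac{120995}{12}$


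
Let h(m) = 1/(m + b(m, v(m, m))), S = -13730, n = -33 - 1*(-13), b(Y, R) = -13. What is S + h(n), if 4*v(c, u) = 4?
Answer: -453091/33 ≈ -13730.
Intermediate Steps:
v(c, u) = 1 (v(c, u) = (¼)*4 = 1)
n = -20 (n = -33 + 13 = -20)
h(m) = 1/(-13 + m) (h(m) = 1/(m - 13) = 1/(-13 + m))
S + h(n) = -13730 + 1/(-13 - 20) = -13730 + 1/(-33) = -13730 - 1/33 = -453091/33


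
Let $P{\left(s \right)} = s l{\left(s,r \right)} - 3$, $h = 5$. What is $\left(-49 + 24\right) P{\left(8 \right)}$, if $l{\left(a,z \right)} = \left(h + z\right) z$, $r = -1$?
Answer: $875$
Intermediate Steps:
$l{\left(a,z \right)} = z \left(5 + z\right)$ ($l{\left(a,z \right)} = \left(5 + z\right) z = z \left(5 + z\right)$)
$P{\left(s \right)} = -3 - 4 s$ ($P{\left(s \right)} = s \left(- (5 - 1)\right) - 3 = s \left(\left(-1\right) 4\right) - 3 = s \left(-4\right) - 3 = - 4 s - 3 = -3 - 4 s$)
$\left(-49 + 24\right) P{\left(8 \right)} = \left(-49 + 24\right) \left(-3 - 32\right) = - 25 \left(-3 - 32\right) = \left(-25\right) \left(-35\right) = 875$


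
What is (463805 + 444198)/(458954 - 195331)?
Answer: 908003/263623 ≈ 3.4443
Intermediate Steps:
(463805 + 444198)/(458954 - 195331) = 908003/263623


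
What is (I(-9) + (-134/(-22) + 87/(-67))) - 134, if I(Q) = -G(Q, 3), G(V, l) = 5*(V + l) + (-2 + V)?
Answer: -65009/737 ≈ -88.208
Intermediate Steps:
G(V, l) = -2 + 5*l + 6*V (G(V, l) = (5*V + 5*l) + (-2 + V) = -2 + 5*l + 6*V)
I(Q) = -13 - 6*Q (I(Q) = -(-2 + 5*3 + 6*Q) = -(-2 + 15 + 6*Q) = -(13 + 6*Q) = -13 - 6*Q)
(I(-9) + (-134/(-22) + 87/(-67))) - 134 = ((-13 - 6*(-9)) + (-134/(-22) + 87/(-67))) - 134 = ((-13 + 54) + (-134*(-1/22) + 87*(-1/67))) - 134 = (41 + (67/11 - 87/67)) - 134 = (41 + 3532/737) - 134 = 33749/737 - 134 = -65009/737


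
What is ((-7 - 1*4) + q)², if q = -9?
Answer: 400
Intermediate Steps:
((-7 - 1*4) + q)² = ((-7 - 1*4) - 9)² = ((-7 - 4) - 9)² = (-11 - 9)² = (-20)² = 400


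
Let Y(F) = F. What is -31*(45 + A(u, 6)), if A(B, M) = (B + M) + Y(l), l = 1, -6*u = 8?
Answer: -4712/3 ≈ -1570.7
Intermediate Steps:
u = -4/3 (u = -⅙*8 = -4/3 ≈ -1.3333)
A(B, M) = 1 + B + M (A(B, M) = (B + M) + 1 = 1 + B + M)
-31*(45 + A(u, 6)) = -31*(45 + (1 - 4/3 + 6)) = -31*(45 + 17/3) = -31*152/3 = -4712/3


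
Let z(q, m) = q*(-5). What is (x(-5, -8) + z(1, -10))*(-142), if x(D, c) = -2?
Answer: 994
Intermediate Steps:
z(q, m) = -5*q
(x(-5, -8) + z(1, -10))*(-142) = (-2 - 5*1)*(-142) = (-2 - 5)*(-142) = -7*(-142) = 994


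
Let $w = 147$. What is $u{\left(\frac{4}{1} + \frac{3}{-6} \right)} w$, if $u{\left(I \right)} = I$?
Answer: $\frac{1029}{2} \approx 514.5$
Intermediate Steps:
$u{\left(\frac{4}{1} + \frac{3}{-6} \right)} w = \left(\frac{4}{1} + \frac{3}{-6}\right) 147 = \left(4 \cdot 1 + 3 \left(- \frac{1}{6}\right)\right) 147 = \left(4 - \frac{1}{2}\right) 147 = \frac{7}{2} \cdot 147 = \frac{1029}{2}$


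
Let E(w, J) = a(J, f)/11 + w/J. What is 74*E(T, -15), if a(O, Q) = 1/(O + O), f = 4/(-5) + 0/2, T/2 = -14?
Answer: 1517/11 ≈ 137.91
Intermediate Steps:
T = -28 (T = 2*(-14) = -28)
f = -⅘ (f = 4*(-⅕) + 0*(½) = -⅘ + 0 = -⅘ ≈ -0.80000)
a(O, Q) = 1/(2*O)
E(w, J) = 1/(22*J) + w/J (E(w, J) = (1/(2*J))/11 + w/J = (1/(2*J))*(1/11) + w/J = 1/(22*J) + w/J)
74*E(T, -15) = 74*((1/22 - 28)/(-15)) = 74*(-1/15*(-615/22)) = 74*(41/22) = 1517/11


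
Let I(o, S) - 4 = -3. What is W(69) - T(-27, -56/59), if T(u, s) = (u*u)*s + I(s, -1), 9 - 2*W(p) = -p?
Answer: 43066/59 ≈ 729.93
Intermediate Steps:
W(p) = 9/2 + p/2 (W(p) = 9/2 - (-1)*p/2 = 9/2 + p/2)
I(o, S) = 1 (I(o, S) = 4 - 3 = 1)
T(u, s) = 1 + s*u² (T(u, s) = (u*u)*s + 1 = u²*s + 1 = s*u² + 1 = 1 + s*u²)
W(69) - T(-27, -56/59) = (9/2 + (½)*69) - (1 - 56/59*(-27)²) = (9/2 + 69/2) - (1 - 56*1/59*729) = 39 - (1 - 56/59*729) = 39 - (1 - 40824/59) = 39 - 1*(-40765/59) = 39 + 40765/59 = 43066/59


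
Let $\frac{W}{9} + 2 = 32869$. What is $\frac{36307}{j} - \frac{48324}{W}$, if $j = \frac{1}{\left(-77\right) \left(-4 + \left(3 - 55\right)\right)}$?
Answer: $\frac{15436556842076}{98601} \approx 1.5656 \cdot 10^{8}$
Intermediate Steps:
$W = 295803$ ($W = -18 + 9 \cdot 32869 = -18 + 295821 = 295803$)
$j = \frac{1}{4312}$ ($j = \frac{1}{\left(-77\right) \left(-4 - 52\right)} = \frac{1}{\left(-77\right) \left(-56\right)} = \frac{1}{4312} \approx 0.00023191$)
$\frac{36307}{j} - \frac{48324}{W} = 36307 \frac{1}{\frac{1}{4312}} - \frac{48324}{295803} = 36307 \cdot 4312 - \frac{16108}{98601} = 156555784 - \frac{16108}{98601} = \frac{15436556842076}{98601}$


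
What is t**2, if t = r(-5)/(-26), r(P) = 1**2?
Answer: 1/676 ≈ 0.0014793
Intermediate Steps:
r(P) = 1
t = -1/26 (t = 1/(-26) = 1*(-1/26) = -1/26 ≈ -0.038462)
t**2 = (-1/26)**2 = 1/676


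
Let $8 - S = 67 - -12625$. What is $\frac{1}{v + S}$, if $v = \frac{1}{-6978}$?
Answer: $- \frac{6978}{88508953} \approx -7.8839 \cdot 10^{-5}$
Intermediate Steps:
$v = - \frac{1}{6978} \approx -0.00014331$
$S = -12684$ ($S = 8 - \left(67 - -12625\right) = 8 - \left(67 + 12625\right) = 8 - 12692 = -12684$)
$\frac{1}{v + S} = \frac{1}{- \frac{1}{6978} - 12684} = \frac{1}{- \frac{88508953}{6978}} = - \frac{6978}{88508953}$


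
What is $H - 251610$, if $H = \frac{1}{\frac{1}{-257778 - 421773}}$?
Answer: $-931161$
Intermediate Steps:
$H = -679551$ ($H = \frac{1}{\frac{1}{-679551}} = \frac{1}{- \frac{1}{679551}} = -679551$)
$H - 251610 = -679551 - 251610 = -931161$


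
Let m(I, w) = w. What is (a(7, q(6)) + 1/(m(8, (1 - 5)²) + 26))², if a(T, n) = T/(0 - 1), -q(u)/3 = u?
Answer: 85849/1764 ≈ 48.667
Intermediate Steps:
q(u) = -3*u
a(T, n) = -T (a(T, n) = T/(-1) = -T)
(a(7, q(6)) + 1/(m(8, (1 - 5)²) + 26))² = (-1*7 + 1/((1 - 5)² + 26))² = (-7 + 1/((-4)² + 26))² = (-7 + 1/(16 + 26))² = (-7 + 1/42)² = (-293/42)² = 85849/1764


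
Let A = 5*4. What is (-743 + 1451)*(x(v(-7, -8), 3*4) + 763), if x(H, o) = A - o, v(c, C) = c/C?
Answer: 545868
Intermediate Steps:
A = 20
x(H, o) = 20 - o
(-743 + 1451)*(x(v(-7, -8), 3*4) + 763) = (-743 + 1451)*((20 - 3*4) + 763) = 708*((20 - 1*12) + 763) = 708*((20 - 12) + 763) = 708*(8 + 763) = 708*771 = 545868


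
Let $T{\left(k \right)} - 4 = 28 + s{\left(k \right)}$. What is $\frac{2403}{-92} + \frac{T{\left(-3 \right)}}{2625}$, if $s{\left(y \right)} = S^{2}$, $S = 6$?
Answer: $- \frac{6301619}{241500} \approx -26.094$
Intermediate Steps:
$s{\left(y \right)} = 36$ ($s{\left(y \right)} = 6^{2} = 36$)
$T{\left(k \right)} = 68$ ($T{\left(k \right)} = 4 + \left(28 + 36\right) = 4 + 64 = 68$)
$\frac{2403}{-92} + \frac{T{\left(-3 \right)}}{2625} = \frac{2403}{-92} + \frac{68}{2625} = 2403 \left(- \frac{1}{92}\right) + 68 \cdot \frac{1}{2625} = - \frac{2403}{92} + \frac{68}{2625} = - \frac{6301619}{241500}$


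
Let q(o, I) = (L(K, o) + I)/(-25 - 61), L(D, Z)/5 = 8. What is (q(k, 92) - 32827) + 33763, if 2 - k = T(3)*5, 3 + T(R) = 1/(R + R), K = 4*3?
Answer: 40182/43 ≈ 934.46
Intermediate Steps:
K = 12
T(R) = -3 + 1/(2*R) (T(R) = -3 + 1/(R + R) = -3 + 1/(2*R))
L(D, Z) = 40 (L(D, Z) = 5*8 = 40)
k = 97/6 (k = 2 - (-3 + (1/2)/3)*5 = 2 - (-3 + (1/2)*(1/3))*5 = 2 - (-3 + 1/6)*5 = 2 - (-17)*5/6 = 2 - 1*(-85/6) = 2 + 85/6 = 97/6 ≈ 16.167)
q(o, I) = -20/43 - I/86 (q(o, I) = (40 + I)/(-25 - 61) = (40 + I)/(-86) = (40 + I)*(-1/86) = -20/43 - I/86)
(q(k, 92) - 32827) + 33763 = ((-20/43 - 1/86*92) - 32827) + 33763 = ((-20/43 - 46/43) - 32827) + 33763 = (-66/43 - 32827) + 33763 = -1411627/43 + 33763 = 40182/43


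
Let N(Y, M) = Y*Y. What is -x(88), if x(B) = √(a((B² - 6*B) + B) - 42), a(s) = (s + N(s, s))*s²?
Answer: -√2846443146539478 ≈ -5.3352e+7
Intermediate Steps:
N(Y, M) = Y²
a(s) = s²*(s + s²) (a(s) = (s + s²)*s² = s²*(s + s²))
x(B) = √(-42 + (B² - 5*B)³*(1 + B² - 5*B)) (x(B) = √(((B² - 6*B) + B)³*(1 + ((B² - 6*B) + B)) - 42) = √((B² - 5*B)³*(1 + (B² - 5*B)) - 42) = √((B² - 5*B)³*(1 + B² - 5*B) - 42) = √(-42 + (B² - 5*B)³*(1 + B² - 5*B)))
-x(88) = -√(-42 + 88³*(-5 + 88)³*(1 + 88*(-5 + 88))) = -√(-42 + 681472*83³*(1 + 88*83)) = -√(-42 + 681472*571787*(1 + 7304)) = -√(-42 + 681472*571787*7305) = -√(-42 + 2846443146539520) = -√2846443146539478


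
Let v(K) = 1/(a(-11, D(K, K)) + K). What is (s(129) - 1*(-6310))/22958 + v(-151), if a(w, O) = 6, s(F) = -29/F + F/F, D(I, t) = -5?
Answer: 57540734/214714695 ≈ 0.26799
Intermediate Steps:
s(F) = 1 - 29/F (s(F) = -29/F + 1 = 1 - 29/F)
v(K) = 1/(6 + K)
(s(129) - 1*(-6310))/22958 + v(-151) = ((-29 + 129)/129 - 1*(-6310))/22958 + 1/(6 - 151) = ((1/129)*100 + 6310)*(1/22958) + 1/(-145) = (100/129 + 6310)*(1/22958) - 1/145 = (814090/129)*(1/22958) - 1/145 = 407045/1480791 - 1/145 = 57540734/214714695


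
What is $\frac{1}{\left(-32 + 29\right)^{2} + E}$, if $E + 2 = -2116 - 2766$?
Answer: $- \frac{1}{4875} \approx -0.00020513$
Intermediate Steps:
$E = -4884$ ($E = -2 - 4882 = -4884$)
$\frac{1}{\left(-32 + 29\right)^{2} + E} = \frac{1}{\left(-32 + 29\right)^{2} - 4884} = \frac{1}{\left(-3\right)^{2} - 4884} = \frac{1}{9 - 4884} = \frac{1}{-4875} = - \frac{1}{4875}$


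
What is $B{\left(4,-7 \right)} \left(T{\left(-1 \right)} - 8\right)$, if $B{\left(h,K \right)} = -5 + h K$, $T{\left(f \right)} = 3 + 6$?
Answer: $-33$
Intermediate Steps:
$T{\left(f \right)} = 9$
$B{\left(h,K \right)} = -5 + K h$
$B{\left(4,-7 \right)} \left(T{\left(-1 \right)} - 8\right) = \left(-5 - 28\right) \left(9 - 8\right) = \left(-5 - 28\right) 1 = \left(-33\right) 1 = -33$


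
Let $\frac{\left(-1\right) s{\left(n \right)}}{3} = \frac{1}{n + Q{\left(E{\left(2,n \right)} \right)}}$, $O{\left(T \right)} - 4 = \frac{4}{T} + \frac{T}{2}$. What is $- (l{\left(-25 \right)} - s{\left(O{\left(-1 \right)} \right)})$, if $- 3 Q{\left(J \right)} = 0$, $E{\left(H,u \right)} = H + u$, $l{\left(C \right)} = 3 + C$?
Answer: $28$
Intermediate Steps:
$O{\left(T \right)} = 4 + \frac{T}{2} + \frac{4}{T}$ ($O{\left(T \right)} = 4 + \left(\frac{4}{T} + \frac{T}{2}\right) = 4 + \left(\frac{T}{2} + \frac{4}{T}\right) = 4 + \frac{T}{2} + \frac{4}{T}$)
$Q{\left(J \right)} = 0$ ($Q{\left(J \right)} = \left(- \frac{1}{3}\right) 0 = 0$)
$s{\left(n \right)} = - \frac{3}{n}$ ($s{\left(n \right)} = - \frac{3}{n + 0} = - \frac{3}{n}$)
$- (l{\left(-25 \right)} - s{\left(O{\left(-1 \right)} \right)}) = - (\left(3 - 25\right) - - \frac{3}{4 + \frac{1}{2} \left(-1\right) + \frac{4}{-1}}) = - (-22 - - \frac{3}{4 - \frac{1}{2} + 4 \left(-1\right)}) = - (-22 - - \frac{3}{4 - \frac{1}{2} - 4}) = - (-22 - - \frac{3}{- \frac{1}{2}}) = - (-22 - \left(-3\right) \left(-2\right)) = - (-22 - 6) = \left(-1\right) \left(-28\right) = 28$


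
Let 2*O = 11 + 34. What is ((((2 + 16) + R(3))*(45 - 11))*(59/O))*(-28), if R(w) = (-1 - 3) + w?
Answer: -1909712/45 ≈ -42438.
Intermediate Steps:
O = 45/2 (O = (11 + 34)/2 = (½)*45 = 45/2 ≈ 22.500)
R(w) = -4 + w
((((2 + 16) + R(3))*(45 - 11))*(59/O))*(-28) = ((((2 + 16) + (-4 + 3))*(45 - 11))*(59/(45/2)))*(-28) = (((18 - 1)*34)*(59*(2/45)))*(-28) = ((17*34)*(118/45))*(-28) = (578*(118/45))*(-28) = (68204/45)*(-28) = -1909712/45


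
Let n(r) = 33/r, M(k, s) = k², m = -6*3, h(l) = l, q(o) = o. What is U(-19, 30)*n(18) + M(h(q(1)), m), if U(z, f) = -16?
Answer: -85/3 ≈ -28.333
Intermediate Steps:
m = -18
U(-19, 30)*n(18) + M(h(q(1)), m) = -528/18 + 1² = -528/18 + 1 = -16*11/6 + 1 = -88/3 + 1 = -85/3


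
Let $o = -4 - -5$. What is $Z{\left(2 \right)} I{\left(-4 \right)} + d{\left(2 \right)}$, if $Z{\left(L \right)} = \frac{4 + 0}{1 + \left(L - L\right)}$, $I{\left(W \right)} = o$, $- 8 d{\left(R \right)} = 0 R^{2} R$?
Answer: $4$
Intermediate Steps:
$o = 1$ ($o = -4 + 5 = 1$)
$d{\left(R \right)} = 0$ ($d{\left(R \right)} = - \frac{0 R^{2} R}{8} = - \frac{0 R}{8} = \left(- \frac{1}{8}\right) 0 = 0$)
$I{\left(W \right)} = 1$
$Z{\left(L \right)} = 4$ ($Z{\left(L \right)} = \frac{4}{1 + 0} = \frac{4}{1} = 4 \cdot 1 = 4$)
$Z{\left(2 \right)} I{\left(-4 \right)} + d{\left(2 \right)} = 4 \cdot 1 + 0 = 4 + 0 = 4$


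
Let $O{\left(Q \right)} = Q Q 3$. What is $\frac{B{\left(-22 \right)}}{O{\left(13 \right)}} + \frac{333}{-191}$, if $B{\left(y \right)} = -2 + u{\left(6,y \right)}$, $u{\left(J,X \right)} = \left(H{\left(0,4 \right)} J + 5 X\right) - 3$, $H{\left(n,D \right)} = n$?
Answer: $- \frac{190796}{96837} \approx -1.9703$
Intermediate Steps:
$O{\left(Q \right)} = 3 Q^{2}$ ($O{\left(Q \right)} = Q^{2} \cdot 3 = 3 Q^{2}$)
$u{\left(J,X \right)} = -3 + 5 X$ ($u{\left(J,X \right)} = \left(0 J + 5 X\right) - 3 = \left(0 + 5 X\right) - 3 = 5 X - 3 = -3 + 5 X$)
$B{\left(y \right)} = -5 + 5 y$ ($B{\left(y \right)} = -2 + \left(-3 + 5 y\right) = -5 + 5 y$)
$\frac{B{\left(-22 \right)}}{O{\left(13 \right)}} + \frac{333}{-191} = \frac{-5 + 5 \left(-22\right)}{3 \cdot 13^{2}} + \frac{333}{-191} = \frac{-5 - 110}{3 \cdot 169} + 333 \left(- \frac{1}{191}\right) = - \frac{115}{507} - \frac{333}{191} = - \frac{190796}{96837}$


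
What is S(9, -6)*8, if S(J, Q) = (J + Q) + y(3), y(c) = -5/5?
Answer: 16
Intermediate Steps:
y(c) = -1 (y(c) = -5*⅕ = -1)
S(J, Q) = -1 + J + Q (S(J, Q) = (J + Q) - 1 = -1 + J + Q)
S(9, -6)*8 = (-1 + 9 - 6)*8 = 2*8 = 16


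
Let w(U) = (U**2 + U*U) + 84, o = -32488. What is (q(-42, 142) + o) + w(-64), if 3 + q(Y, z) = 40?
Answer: -24175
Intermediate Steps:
q(Y, z) = 37 (q(Y, z) = -3 + 40 = 37)
w(U) = 84 + 2*U**2 (w(U) = (U**2 + U**2) + 84 = 2*U**2 + 84 = 84 + 2*U**2)
(q(-42, 142) + o) + w(-64) = (37 - 32488) + (84 + 2*(-64)**2) = -32451 + (84 + 2*4096) = -32451 + (84 + 8192) = -32451 + 8276 = -24175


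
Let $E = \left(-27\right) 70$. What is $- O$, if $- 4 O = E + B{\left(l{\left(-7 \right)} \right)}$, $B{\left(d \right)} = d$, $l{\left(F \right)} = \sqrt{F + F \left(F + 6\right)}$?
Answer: $- \frac{945}{2} \approx -472.5$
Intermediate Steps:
$l{\left(F \right)} = \sqrt{F + F \left(6 + F\right)}$
$E = -1890$
$O = \frac{945}{2}$ ($O = - \frac{-1890 + \sqrt{- 7 \left(7 - 7\right)}}{4} = - \frac{-1890 + \sqrt{\left(-7\right) 0}}{4} = - \frac{-1890 + \sqrt{0}}{4} = - \frac{-1890 + 0}{4} = \left(- \frac{1}{4}\right) \left(-1890\right) = \frac{945}{2} \approx 472.5$)
$- O = \left(-1\right) \frac{945}{2} = - \frac{945}{2}$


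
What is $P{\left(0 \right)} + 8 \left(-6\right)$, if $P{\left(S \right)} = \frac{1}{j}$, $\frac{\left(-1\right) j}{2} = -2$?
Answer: $- \frac{191}{4} \approx -47.75$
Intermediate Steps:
$j = 4$ ($j = \left(-2\right) \left(-2\right) = 4$)
$P{\left(S \right)} = \frac{1}{4}$
$P{\left(0 \right)} + 8 \left(-6\right) = \frac{1}{4} + 8 \left(-6\right) = \frac{1}{4} - 48 = - \frac{191}{4}$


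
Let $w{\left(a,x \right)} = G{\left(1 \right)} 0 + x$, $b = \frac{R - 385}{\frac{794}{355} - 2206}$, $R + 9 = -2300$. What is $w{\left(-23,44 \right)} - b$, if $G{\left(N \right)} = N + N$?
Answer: $\frac{16733207}{391168} \approx 42.778$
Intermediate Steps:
$R = -2309$ ($R = -9 - 2300 = -2309$)
$G{\left(N \right)} = 2 N$
$b = \frac{478185}{391168}$ ($b = \frac{-2309 - 385}{\frac{794}{355} - 2206} = - \frac{2694}{794 \cdot \frac{1}{355} - 2206} = - \frac{2694}{\frac{794}{355} - 2206} = - \frac{2694}{- \frac{782336}{355}} = \left(-2694\right) \left(- \frac{355}{782336}\right) = \frac{478185}{391168} \approx 1.2225$)
$w{\left(a,x \right)} = x$ ($w{\left(a,x \right)} = 2 \cdot 1 \cdot 0 + x = 2 \cdot 0 + x = 0 + x = x$)
$w{\left(-23,44 \right)} - b = 44 - \frac{478185}{391168} = \frac{16733207}{391168}$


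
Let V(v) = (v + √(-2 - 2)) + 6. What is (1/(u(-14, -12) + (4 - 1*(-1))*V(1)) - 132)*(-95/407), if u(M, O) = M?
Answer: 6782145/220187 + 950*I/220187 ≈ 30.802 + 0.0043145*I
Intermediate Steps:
V(v) = 6 + v + 2*I (V(v) = (v + √(-4)) + 6 = (v + 2*I) + 6 = 6 + v + 2*I)
(1/(u(-14, -12) + (4 - 1*(-1))*V(1)) - 132)*(-95/407) = (1/(-14 + (4 - 1*(-1))*(6 + 1 + 2*I)) - 132)*(-95/407) = (1/(-14 + (4 + 1)*(7 + 2*I)) - 132)*(-95*1/407) = (1/(-14 + 5*(7 + 2*I)) - 132)*(-95/407) = (1/(-14 + (35 + 10*I)) - 132)*(-95/407) = (1/(21 + 10*I) - 132)*(-95/407) = ((21 - 10*I)/541 - 132)*(-95/407) = (-132 + (21 - 10*I)/541)*(-95/407) = 1140/37 - 95*(21 - 10*I)/220187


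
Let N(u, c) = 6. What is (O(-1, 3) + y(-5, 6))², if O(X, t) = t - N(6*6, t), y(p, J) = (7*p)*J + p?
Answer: 47524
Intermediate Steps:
y(p, J) = p + 7*J*p (y(p, J) = 7*J*p + p = p + 7*J*p)
O(X, t) = -6 + t (O(X, t) = t - 1*6 = t - 6 = -6 + t)
(O(-1, 3) + y(-5, 6))² = ((-6 + 3) - 5*(1 + 7*6))² = (-3 - 5*(1 + 42))² = (-3 - 5*43)² = (-3 - 215)² = (-218)² = 47524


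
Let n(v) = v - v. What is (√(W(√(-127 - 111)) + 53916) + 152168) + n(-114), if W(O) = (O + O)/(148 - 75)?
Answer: 152168 + √(287318364 + 146*I*√238)/73 ≈ 1.524e+5 + 0.00091014*I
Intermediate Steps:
n(v) = 0
W(O) = 2*O/73 (W(O) = (2*O)/73 = (2*O)*(1/73) = 2*O/73)
(√(W(√(-127 - 111)) + 53916) + 152168) + n(-114) = (√(2*√(-127 - 111)/73 + 53916) + 152168) + 0 = (√(2*√(-238)/73 + 53916) + 152168) + 0 = (√(2*(I*√238)/73 + 53916) + 152168) + 0 = (√(2*I*√238/73 + 53916) + 152168) + 0 = (√(53916 + 2*I*√238/73) + 152168) + 0 = (152168 + √(53916 + 2*I*√238/73)) + 0 = 152168 + √(53916 + 2*I*√238/73)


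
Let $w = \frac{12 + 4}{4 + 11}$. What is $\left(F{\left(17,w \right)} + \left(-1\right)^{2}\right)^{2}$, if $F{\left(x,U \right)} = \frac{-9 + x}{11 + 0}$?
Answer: $\frac{361}{121} \approx 2.9835$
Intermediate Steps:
$w = \frac{16}{15} \approx 1.0667$
$F{\left(x,U \right)} = - \frac{9}{11} + \frac{x}{11}$ ($F{\left(x,U \right)} = \frac{-9 + x}{11} = \left(-9 + x\right) \frac{1}{11} = - \frac{9}{11} + \frac{x}{11}$)
$\left(F{\left(17,w \right)} + \left(-1\right)^{2}\right)^{2} = \left(\left(- \frac{9}{11} + \frac{1}{11} \cdot 17\right) + \left(-1\right)^{2}\right)^{2} = \left(\left(- \frac{9}{11} + \frac{17}{11}\right) + 1\right)^{2} = \left(\frac{8}{11} + 1\right)^{2} = \left(\frac{19}{11}\right)^{2} = \frac{361}{121}$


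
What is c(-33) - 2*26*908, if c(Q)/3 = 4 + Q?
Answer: -47303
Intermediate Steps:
c(Q) = 12 + 3*Q (c(Q) = 3*(4 + Q) = 12 + 3*Q)
c(-33) - 2*26*908 = (12 + 3*(-33)) - 2*26*908 = (12 - 99) - 52*908 = -87 - 47216 = -47303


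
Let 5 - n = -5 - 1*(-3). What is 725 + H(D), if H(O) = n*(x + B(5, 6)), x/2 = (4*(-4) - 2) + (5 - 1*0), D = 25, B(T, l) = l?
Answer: 585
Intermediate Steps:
n = 7 (n = 5 - (-5 - 1*(-3)) = 5 - (-5 + 3) = 5 - 1*(-2) = 5 + 2 = 7)
x = -26 (x = 2*((4*(-4) - 2) + (5 - 1*0)) = 2*((-16 - 2) + (5 + 0)) = 2*(-18 + 5) = 2*(-13) = -26)
H(O) = -140 (H(O) = 7*(-26 + 6) = 7*(-20) = -140)
725 + H(D) = 725 - 140 = 585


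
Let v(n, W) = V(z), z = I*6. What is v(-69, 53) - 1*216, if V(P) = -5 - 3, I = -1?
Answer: -224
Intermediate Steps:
z = -6 (z = -1*6 = -6)
V(P) = -8
v(n, W) = -8
v(-69, 53) - 1*216 = -8 - 1*216 = -8 - 216 = -224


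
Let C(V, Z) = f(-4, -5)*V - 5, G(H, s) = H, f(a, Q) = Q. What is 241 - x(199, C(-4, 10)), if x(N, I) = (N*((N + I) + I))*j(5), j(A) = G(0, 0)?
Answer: 241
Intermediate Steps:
C(V, Z) = -5 - 5*V (C(V, Z) = -5*V - 5 = -5 - 5*V)
j(A) = 0
x(N, I) = 0 (x(N, I) = (N*((N + I) + I))*0 = (N*((I + N) + I))*0 = (N*(N + 2*I))*0 = 0)
241 - x(199, C(-4, 10)) = 241 - 1*0 = 241 + 0 = 241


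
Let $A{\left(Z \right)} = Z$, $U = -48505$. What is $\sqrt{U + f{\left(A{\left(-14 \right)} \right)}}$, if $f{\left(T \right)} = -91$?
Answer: $2 i \sqrt{12149} \approx 220.45 i$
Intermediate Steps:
$\sqrt{U + f{\left(A{\left(-14 \right)} \right)}} = \sqrt{-48505 - 91} = \sqrt{-48596} = 2 i \sqrt{12149}$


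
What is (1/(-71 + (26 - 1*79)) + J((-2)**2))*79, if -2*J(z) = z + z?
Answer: -39263/124 ≈ -316.64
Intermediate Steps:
J(z) = -z (J(z) = -(z + z)/2 = -z)
(1/(-71 + (26 - 1*79)) + J((-2)**2))*79 = (1/(-71 + (26 - 1*79)) - 1*(-2)**2)*79 = (1/(-71 + (26 - 79)) - 1*4)*79 = (1/(-71 - 53) - 4)*79 = (1/(-124) - 4)*79 = (-1/124 - 4)*79 = -497/124*79 = -39263/124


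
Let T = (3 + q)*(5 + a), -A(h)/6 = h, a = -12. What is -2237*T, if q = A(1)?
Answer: -46977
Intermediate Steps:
A(h) = -6*h
q = -6 (q = -6*1 = -6)
T = 21 (T = (3 - 6)*(5 - 12) = -3*(-7) = 21)
-2237*T = -2237*21 = -46977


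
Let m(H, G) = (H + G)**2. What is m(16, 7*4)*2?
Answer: 3872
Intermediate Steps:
m(H, G) = (G + H)**2
m(16, 7*4)*2 = (7*4 + 16)**2*2 = (28 + 16)**2*2 = 44**2*2 = 1936*2 = 3872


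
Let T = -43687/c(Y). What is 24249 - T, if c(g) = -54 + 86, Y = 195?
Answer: 819655/32 ≈ 25614.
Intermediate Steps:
c(g) = 32
T = -43687/32 ≈ -1365.2
24249 - T = 24249 - 1*(-43687/32) = 24249 + 43687/32 = 819655/32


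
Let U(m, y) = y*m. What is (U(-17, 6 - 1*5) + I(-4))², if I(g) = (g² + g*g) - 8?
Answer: 49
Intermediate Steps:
U(m, y) = m*y
I(g) = -8 + 2*g² (I(g) = (g² + g²) - 8 = 2*g² - 8 = -8 + 2*g²)
(U(-17, 6 - 1*5) + I(-4))² = (-17*(6 - 1*5) + (-8 + 2*(-4)²))² = (-17*(6 - 5) + (-8 + 2*16))² = (-17*1 + (-8 + 32))² = (-17 + 24)² = 7² = 49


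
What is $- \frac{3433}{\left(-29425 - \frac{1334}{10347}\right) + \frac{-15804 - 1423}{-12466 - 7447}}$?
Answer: $\frac{707334671163}{6062569754848} \approx 0.11667$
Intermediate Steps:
$- \frac{3433}{\left(-29425 - \frac{1334}{10347}\right) + \frac{-15804 - 1423}{-12466 - 7447}} = - \frac{3433}{\left(-29425 - \frac{1334}{10347}\right) + \frac{-15804 + \left(-4225 + 2802\right)}{-19913}} = - \frac{3433}{\left(-29425 - \frac{1334}{10347}\right) + \left(-15804 - 1423\right) \left(- \frac{1}{19913}\right)} = - \frac{3433}{- \frac{304461809}{10347} - - \frac{17227}{19913}} = - \frac{3433}{- \frac{304461809}{10347} + \frac{17227}{19913}} = - \frac{3433}{- \frac{6062569754848}{206039811}} = \left(-3433\right) \left(- \frac{206039811}{6062569754848}\right) = \frac{707334671163}{6062569754848}$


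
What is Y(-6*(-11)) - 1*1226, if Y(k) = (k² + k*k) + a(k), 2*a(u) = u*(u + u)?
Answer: 11842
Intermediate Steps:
a(u) = u² (a(u) = (u*(u + u))/2 = (u*(2*u))/2 = (2*u²)/2 = u²)
Y(k) = 3*k² (Y(k) = (k² + k*k) + k² = (k² + k²) + k² = 2*k² + k² = 3*k²)
Y(-6*(-11)) - 1*1226 = 3*(-6*(-11))² - 1*1226 = 3*66² - 1226 = 3*4356 - 1226 = 13068 - 1226 = 11842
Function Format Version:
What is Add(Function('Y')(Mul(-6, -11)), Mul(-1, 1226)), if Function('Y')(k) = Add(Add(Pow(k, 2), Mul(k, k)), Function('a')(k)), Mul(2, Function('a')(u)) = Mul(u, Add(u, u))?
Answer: 11842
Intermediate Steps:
Function('a')(u) = Pow(u, 2) (Function('a')(u) = Mul(Rational(1, 2), Mul(u, Add(u, u))) = Mul(Rational(1, 2), Mul(u, Mul(2, u))) = Mul(Rational(1, 2), Mul(2, Pow(u, 2))) = Pow(u, 2))
Function('Y')(k) = Mul(3, Pow(k, 2)) (Function('Y')(k) = Add(Add(Pow(k, 2), Mul(k, k)), Pow(k, 2)) = Add(Add(Pow(k, 2), Pow(k, 2)), Pow(k, 2)) = Add(Mul(2, Pow(k, 2)), Pow(k, 2)) = Mul(3, Pow(k, 2)))
Add(Function('Y')(Mul(-6, -11)), Mul(-1, 1226)) = Add(Mul(3, Pow(Mul(-6, -11), 2)), Mul(-1, 1226)) = Add(Mul(3, Pow(66, 2)), -1226) = Add(Mul(3, 4356), -1226) = Add(13068, -1226) = 11842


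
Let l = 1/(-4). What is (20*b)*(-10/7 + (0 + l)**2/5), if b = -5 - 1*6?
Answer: 8723/28 ≈ 311.54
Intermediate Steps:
l = -1/4 (l = 1*(-1/4) = -1/4 ≈ -0.25000)
b = -11 (b = -5 - 6 = -11)
(20*b)*(-10/7 + (0 + l)**2/5) = (20*(-11))*(-10/7 + (0 - 1/4)**2/5) = -220*(-10*1/7 + (-1/4)**2*(1/5)) = -220*(-10/7 + (1/16)*(1/5)) = -220*(-10/7 + 1/80) = -220*(-793/560) = 8723/28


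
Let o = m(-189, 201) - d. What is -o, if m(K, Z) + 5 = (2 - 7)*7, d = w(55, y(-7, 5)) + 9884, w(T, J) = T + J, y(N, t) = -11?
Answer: 9968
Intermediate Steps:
w(T, J) = J + T
d = 9928 (d = (-11 + 55) + 9884 = 44 + 9884 = 9928)
m(K, Z) = -40 (m(K, Z) = -5 + (2 - 7)*7 = -5 - 5*7 = -5 - 35 = -40)
o = -9968 (o = -40 - 1*9928 = -40 - 9928 = -9968)
-o = -1*(-9968) = 9968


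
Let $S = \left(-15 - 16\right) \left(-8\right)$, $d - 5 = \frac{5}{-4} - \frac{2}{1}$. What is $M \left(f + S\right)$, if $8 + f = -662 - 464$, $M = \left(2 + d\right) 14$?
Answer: $-46515$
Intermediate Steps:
$d = \frac{7}{4}$ ($d = 5 + \left(\frac{5}{-4} - \frac{2}{1}\right) = 5 + \left(5 \left(- \frac{1}{4}\right) - 2\right) = 5 - \frac{13}{4} = \frac{7}{4} \approx 1.75$)
$M = \frac{105}{2}$ ($M = \left(2 + \frac{7}{4}\right) 14 = \frac{15}{4} \cdot 14 = \frac{105}{2} \approx 52.5$)
$f = -1134$ ($f = -8 - 1126 = -1134$)
$S = 248$ ($S = \left(-31\right) \left(-8\right) = 248$)
$M \left(f + S\right) = \frac{105 \left(-1134 + 248\right)}{2} = \frac{105}{2} \left(-886\right) = -46515$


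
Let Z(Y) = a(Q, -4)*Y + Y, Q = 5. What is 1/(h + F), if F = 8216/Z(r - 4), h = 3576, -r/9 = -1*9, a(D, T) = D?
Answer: 231/830164 ≈ 0.00027826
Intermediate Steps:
r = 81 (r = -(-9)*9 = -9*(-9) = 81)
Z(Y) = 6*Y (Z(Y) = 5*Y + Y = 6*Y)
F = 4108/231 (F = 8216/((6*(81 - 4))) = 8216/((6*77)) = 8216/462 = 8216*(1/462) = 4108/231 ≈ 17.784)
1/(h + F) = 1/(3576 + 4108/231) = 1/(830164/231) = 231/830164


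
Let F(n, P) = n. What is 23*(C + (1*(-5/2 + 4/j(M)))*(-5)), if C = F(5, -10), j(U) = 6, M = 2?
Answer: 1955/6 ≈ 325.83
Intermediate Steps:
C = 5
23*(C + (1*(-5/2 + 4/j(M)))*(-5)) = 23*(5 + (1*(-5/2 + 4/6))*(-5)) = 23*(5 + (1*(-5*½ + 4*(⅙)))*(-5)) = 23*(5 + (1*(-5/2 + ⅔))*(-5)) = 23*(5 + (1*(-11/6))*(-5)) = 23*(5 - 11/6*(-5)) = 23*(5 + 55/6) = 23*(85/6) = 1955/6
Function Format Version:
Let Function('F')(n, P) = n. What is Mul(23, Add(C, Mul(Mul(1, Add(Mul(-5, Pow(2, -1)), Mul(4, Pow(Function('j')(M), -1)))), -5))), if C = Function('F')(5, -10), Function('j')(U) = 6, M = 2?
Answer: Rational(1955, 6) ≈ 325.83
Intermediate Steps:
C = 5
Mul(23, Add(C, Mul(Mul(1, Add(Mul(-5, Pow(2, -1)), Mul(4, Pow(Function('j')(M), -1)))), -5))) = Mul(23, Add(5, Mul(Mul(1, Add(Mul(-5, Pow(2, -1)), Mul(4, Pow(6, -1)))), -5))) = Mul(23, Add(5, Mul(Mul(1, Add(Mul(-5, Rational(1, 2)), Mul(4, Rational(1, 6)))), -5))) = Mul(23, Add(5, Mul(Mul(1, Add(Rational(-5, 2), Rational(2, 3))), -5))) = Mul(23, Add(5, Mul(Mul(1, Rational(-11, 6)), -5))) = Mul(23, Add(5, Mul(Rational(-11, 6), -5))) = Mul(23, Add(5, Rational(55, 6))) = Mul(23, Rational(85, 6)) = Rational(1955, 6)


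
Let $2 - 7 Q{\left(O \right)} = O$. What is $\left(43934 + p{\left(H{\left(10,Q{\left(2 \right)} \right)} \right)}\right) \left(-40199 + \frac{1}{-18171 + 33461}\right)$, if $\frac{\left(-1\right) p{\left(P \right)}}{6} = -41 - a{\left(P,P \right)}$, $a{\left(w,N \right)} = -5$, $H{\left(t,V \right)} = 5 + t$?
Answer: $- \frac{2713647560235}{1529} \approx -1.7748 \cdot 10^{9}$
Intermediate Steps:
$Q{\left(O \right)} = \frac{2}{7} - \frac{O}{7}$
$p{\left(P \right)} = 216$ ($p{\left(P \right)} = - 6 \left(-41 - -5\right) = - 6 \left(-41 + 5\right) = \left(-6\right) \left(-36\right) = 216$)
$\left(43934 + p{\left(H{\left(10,Q{\left(2 \right)} \right)} \right)}\right) \left(-40199 + \frac{1}{-18171 + 33461}\right) = \left(43934 + 216\right) \left(-40199 + \frac{1}{-18171 + 33461}\right) = 44150 \left(-40199 + \frac{1}{15290}\right) = 44150 \left(- \frac{614642709}{15290}\right) = - \frac{2713647560235}{1529}$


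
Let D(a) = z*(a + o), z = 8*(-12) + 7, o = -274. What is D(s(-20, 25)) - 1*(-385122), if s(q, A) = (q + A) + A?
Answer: 406838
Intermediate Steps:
s(q, A) = q + 2*A (s(q, A) = (A + q) + A = q + 2*A)
z = -89 (z = -96 + 7 = -89)
D(a) = 24386 - 89*a (D(a) = -89*(a - 274) = -89*(-274 + a) = 24386 - 89*a)
D(s(-20, 25)) - 1*(-385122) = (24386 - 89*(-20 + 2*25)) - 1*(-385122) = (24386 - 89*(-20 + 50)) + 385122 = (24386 - 89*30) + 385122 = (24386 - 2670) + 385122 = 21716 + 385122 = 406838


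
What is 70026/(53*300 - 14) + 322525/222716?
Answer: 796905491/136079476 ≈ 5.8562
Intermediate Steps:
70026/(53*300 - 14) + 322525/222716 = 70026/(15900 - 14) + 322525*(1/222716) = 70026/15886 + 322525/222716 = 70026*(1/15886) + 322525/222716 = 35013/7943 + 322525/222716 = 796905491/136079476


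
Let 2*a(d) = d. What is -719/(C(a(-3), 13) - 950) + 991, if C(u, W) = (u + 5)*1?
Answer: 1877401/1893 ≈ 991.76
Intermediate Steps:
a(d) = d/2
C(u, W) = 5 + u (C(u, W) = (5 + u)*1 = 5 + u)
-719/(C(a(-3), 13) - 950) + 991 = -719/((5 + (1/2)*(-3)) - 950) + 991 = -719/((5 - 3/2) - 950) + 991 = -719/(7/2 - 950) + 991 = -719/(-1893/2) + 991 = -2/1893*(-719) + 991 = 1438/1893 + 991 = 1877401/1893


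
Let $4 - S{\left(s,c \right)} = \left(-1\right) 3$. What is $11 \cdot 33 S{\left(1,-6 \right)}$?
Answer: $2541$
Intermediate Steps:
$S{\left(s,c \right)} = 7$ ($S{\left(s,c \right)} = 4 - \left(-1\right) 3 = 4 - -3 = 4 + 3 = 7$)
$11 \cdot 33 S{\left(1,-6 \right)} = 11 \cdot 33 \cdot 7 = 363 \cdot 7 = 2541$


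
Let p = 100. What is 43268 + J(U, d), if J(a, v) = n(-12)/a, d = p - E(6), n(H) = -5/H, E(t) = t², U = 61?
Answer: 31672181/732 ≈ 43268.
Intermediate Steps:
d = 64 (d = 100 - 1*6² = 100 - 1*36 = 100 - 36 = 64)
J(a, v) = 5/(12*a) (J(a, v) = (-5/(-12))/a = (-5*(-1/12))/a = 5/(12*a))
43268 + J(U, d) = 43268 + (5/12)/61 = 43268 + (5/12)*(1/61) = 43268 + 5/732 = 31672181/732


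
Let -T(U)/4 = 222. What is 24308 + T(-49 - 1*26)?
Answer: 23420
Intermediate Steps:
T(U) = -888 (T(U) = -4*222 = -888)
24308 + T(-49 - 1*26) = 24308 - 888 = 23420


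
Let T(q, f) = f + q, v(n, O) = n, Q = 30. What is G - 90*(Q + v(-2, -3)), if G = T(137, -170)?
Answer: -2553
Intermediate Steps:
G = -33 (G = -170 + 137 = -33)
G - 90*(Q + v(-2, -3)) = -33 - 90*(30 - 2) = -33 - 90*28 = -33 - 1*2520 = -33 - 2520 = -2553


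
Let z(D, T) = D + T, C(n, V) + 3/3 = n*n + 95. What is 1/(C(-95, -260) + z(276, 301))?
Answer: 1/9696 ≈ 0.00010314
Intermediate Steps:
C(n, V) = 94 + n² (C(n, V) = -1 + (n*n + 95) = -1 + (n² + 95) = -1 + (95 + n²) = 94 + n²)
1/(C(-95, -260) + z(276, 301)) = 1/((94 + (-95)²) + (276 + 301)) = 1/((94 + 9025) + 577) = 1/(9119 + 577) = 1/9696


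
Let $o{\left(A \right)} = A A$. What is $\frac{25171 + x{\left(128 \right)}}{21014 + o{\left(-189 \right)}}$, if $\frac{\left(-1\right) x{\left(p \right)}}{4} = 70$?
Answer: $\frac{24891}{56735} \approx 0.43872$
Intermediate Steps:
$o{\left(A \right)} = A^{2}$
$x{\left(p \right)} = -280$ ($x{\left(p \right)} = \left(-4\right) 70 = -280$)
$\frac{25171 + x{\left(128 \right)}}{21014 + o{\left(-189 \right)}} = \frac{25171 - 280}{21014 + \left(-189\right)^{2}} = \frac{24891}{21014 + 35721} = \frac{24891}{56735}$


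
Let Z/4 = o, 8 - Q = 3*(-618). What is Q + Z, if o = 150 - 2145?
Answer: -6118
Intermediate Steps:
o = -1995
Q = 1862 (Q = 8 - 3*(-618) = 8 - 1*(-1854) = 8 + 1854 = 1862)
Z = -7980 (Z = 4*(-1995) = -7980)
Q + Z = 1862 - 7980 = -6118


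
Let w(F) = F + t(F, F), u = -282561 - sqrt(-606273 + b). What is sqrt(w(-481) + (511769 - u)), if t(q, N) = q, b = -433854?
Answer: sqrt(793368 + I*sqrt(1040127)) ≈ 890.71 + 0.573*I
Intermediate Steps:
u = -282561 - I*sqrt(1040127) (u = -282561 - sqrt(-606273 - 433854) = -282561 - sqrt(-1040127) = -282561 - I*sqrt(1040127) ≈ -2.8256e+5 - 1019.9*I)
w(F) = 2*F (w(F) = F + F = 2*F)
sqrt(w(-481) + (511769 - u)) = sqrt(2*(-481) + (511769 - (-282561 - I*sqrt(1040127)))) = sqrt(-962 + (511769 + (282561 + I*sqrt(1040127)))) = sqrt(-962 + (794330 + I*sqrt(1040127))) = sqrt(793368 + I*sqrt(1040127))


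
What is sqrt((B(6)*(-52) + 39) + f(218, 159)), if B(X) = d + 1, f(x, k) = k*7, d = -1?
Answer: 24*sqrt(2) ≈ 33.941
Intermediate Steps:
f(x, k) = 7*k
B(X) = 0 (B(X) = -1 + 1 = 0)
sqrt((B(6)*(-52) + 39) + f(218, 159)) = sqrt((0*(-52) + 39) + 7*159) = sqrt((0 + 39) + 1113) = sqrt(39 + 1113) = sqrt(1152) = 24*sqrt(2)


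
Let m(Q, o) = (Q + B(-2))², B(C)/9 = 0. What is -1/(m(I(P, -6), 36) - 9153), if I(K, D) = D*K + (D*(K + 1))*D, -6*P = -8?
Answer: 1/3377 ≈ 0.00029612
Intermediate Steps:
P = 4/3 (P = -⅙*(-8) = 4/3 ≈ 1.3333)
B(C) = 0 (B(C) = 9*0 = 0)
I(K, D) = D*K + D²*(1 + K) (I(K, D) = D*K + (D*(1 + K))*D = D*K + D²*(1 + K))
m(Q, o) = Q² (m(Q, o) = (Q + 0)² = Q²)
-1/(m(I(P, -6), 36) - 9153) = -1/((-6*(-6 + 4/3 - 6*4/3))² - 9153) = -1/((-6*(-6 + 4/3 - 8))² - 9153) = -1/((-6*(-38/3))² - 9153) = -1/(76² - 9153) = -1/(5776 - 9153) = -1/(-3377) = -1*(-1/3377) = 1/3377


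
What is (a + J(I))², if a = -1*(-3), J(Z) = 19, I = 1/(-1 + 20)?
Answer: 484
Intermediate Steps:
I = 1/19 ≈ 0.052632
a = 3
(a + J(I))² = (3 + 19)² = 22² = 484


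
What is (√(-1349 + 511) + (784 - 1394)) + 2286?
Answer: 1676 + I*√838 ≈ 1676.0 + 28.948*I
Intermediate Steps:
(√(-1349 + 511) + (784 - 1394)) + 2286 = (√(-838) - 610) + 2286 = (I*√838 - 610) + 2286 = (-610 + I*√838) + 2286 = 1676 + I*√838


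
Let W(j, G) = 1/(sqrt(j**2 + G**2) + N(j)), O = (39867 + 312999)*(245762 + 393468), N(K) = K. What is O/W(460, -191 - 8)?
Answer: 103758765262800 + 225562533180*sqrt(251201) ≈ 2.1681e+14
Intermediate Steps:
O = 225562533180 (O = 352866*639230 = 225562533180)
W(j, G) = 1/(j + sqrt(G**2 + j**2)) (W(j, G) = 1/(sqrt(j**2 + G**2) + j) = 1/(sqrt(G**2 + j**2) + j) = 1/(j + sqrt(G**2 + j**2)))
O/W(460, -191 - 8) = 225562533180/(1/(460 + sqrt((-191 - 8)**2 + 460**2))) = 225562533180/(1/(460 + sqrt((-199)**2 + 211600))) = 225562533180/(1/(460 + sqrt(39601 + 211600))) = 225562533180/(1/(460 + sqrt(251201))) = 225562533180*(460 + sqrt(251201)) = 103758765262800 + 225562533180*sqrt(251201)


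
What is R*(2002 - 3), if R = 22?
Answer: 43978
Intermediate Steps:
R*(2002 - 3) = 22*(2002 - 3) = 22*1999 = 43978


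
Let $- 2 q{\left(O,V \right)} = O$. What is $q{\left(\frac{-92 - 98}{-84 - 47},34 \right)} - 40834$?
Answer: $- \frac{5349349}{131} \approx -40835.0$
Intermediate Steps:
$q{\left(O,V \right)} = - \frac{O}{2}$
$q{\left(\frac{-92 - 98}{-84 - 47},34 \right)} - 40834 = - \frac{\left(-92 - 98\right) \frac{1}{-84 - 47}}{2} - 40834 = - \frac{\left(-190\right) \frac{1}{-131}}{2} - 40834 = - \frac{\left(-190\right) \left(- \frac{1}{131}\right)}{2} - 40834 = \left(- \frac{1}{2}\right) \frac{190}{131} - 40834 = - \frac{95}{131} - 40834 = - \frac{5349349}{131}$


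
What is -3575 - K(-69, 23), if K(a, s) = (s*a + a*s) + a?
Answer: -332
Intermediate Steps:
K(a, s) = a + 2*a*s (K(a, s) = (a*s + a*s) + a = 2*a*s + a = a + 2*a*s)
-3575 - K(-69, 23) = -3575 - (-69)*(1 + 2*23) = -3575 - (-69)*(1 + 46) = -3575 - (-69)*47 = -3575 - 1*(-3243) = -3575 + 3243 = -332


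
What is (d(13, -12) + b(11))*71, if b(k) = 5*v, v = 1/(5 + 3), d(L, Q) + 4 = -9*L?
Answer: -68373/8 ≈ -8546.6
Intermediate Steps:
d(L, Q) = -4 - 9*L
v = 1/8 ≈ 0.12500
b(k) = 5/8 (b(k) = 5*(1/8) = 5/8)
(d(13, -12) + b(11))*71 = ((-4 - 9*13) + 5/8)*71 = ((-4 - 117) + 5/8)*71 = (-121 + 5/8)*71 = -963/8*71 = -68373/8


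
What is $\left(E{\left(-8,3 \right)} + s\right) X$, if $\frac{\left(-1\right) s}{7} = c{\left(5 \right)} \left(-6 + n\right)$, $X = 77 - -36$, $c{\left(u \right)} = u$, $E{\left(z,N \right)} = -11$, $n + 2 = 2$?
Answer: $22487$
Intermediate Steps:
$n = 0$ ($n = -2 + 2 = 0$)
$X = 113$ ($X = 77 + 36 = 113$)
$s = 210$ ($s = - 7 \cdot 5 \left(-6 + 0\right) = - 7 \cdot 5 \left(-6\right) = \left(-7\right) \left(-30\right) = 210$)
$\left(E{\left(-8,3 \right)} + s\right) X = \left(-11 + 210\right) 113 = 199 \cdot 113 = 22487$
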